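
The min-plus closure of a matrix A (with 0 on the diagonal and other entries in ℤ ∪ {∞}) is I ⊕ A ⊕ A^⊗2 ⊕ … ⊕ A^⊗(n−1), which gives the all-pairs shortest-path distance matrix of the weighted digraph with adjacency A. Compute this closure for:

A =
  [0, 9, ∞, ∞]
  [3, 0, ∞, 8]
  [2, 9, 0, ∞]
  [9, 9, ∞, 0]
Closure =
  [0, 9, ∞, 17]
  [3, 0, ∞, 8]
  [2, 9, 0, 17]
  [9, 9, ∞, 0]

This is the Floyd-Warshall all-pairs shortest-path computation. For each intermediate vertex k = 0, 1, …, 3, update dist[i][j] ← min(dist[i][j], dist[i][k] + dist[k][j]). The final matrix gives, for each (i, j), the minimum total weight of any directed path from i to j (possibly empty when i = j).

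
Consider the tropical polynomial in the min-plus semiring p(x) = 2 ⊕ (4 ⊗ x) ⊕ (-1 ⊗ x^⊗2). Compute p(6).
p(6) = 2

A tropical monomial a ⊗ x^⊗i evaluates to a + i · x. Evaluating each term at x = 6:
  Term 0 contributes 2 + 0 · 6 = 2
  Term 1 contributes 4 + 1 · 6 = 10
  Term 2 contributes -1 + 2 · 6 = 11
p(6) = ⊕ of these = min[2, 10, 11] = 2.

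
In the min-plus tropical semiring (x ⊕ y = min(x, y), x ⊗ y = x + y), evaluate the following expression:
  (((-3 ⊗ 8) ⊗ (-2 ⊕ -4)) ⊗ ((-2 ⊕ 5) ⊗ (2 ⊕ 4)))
(((-3 ⊗ 8) ⊗ (-2 ⊕ -4)) ⊗ ((-2 ⊕ 5) ⊗ (2 ⊕ 4))) = 1

Expand innermost to outermost. Recall ⊕ takes the minimum of its arguments and ⊗ takes their sum. Working out the expression (((-3 ⊗ 8) ⊗ (-2 ⊕ -4)) ⊗ ((-2 ⊕ 5) ⊗ (2 ⊕ 4))) gives 1.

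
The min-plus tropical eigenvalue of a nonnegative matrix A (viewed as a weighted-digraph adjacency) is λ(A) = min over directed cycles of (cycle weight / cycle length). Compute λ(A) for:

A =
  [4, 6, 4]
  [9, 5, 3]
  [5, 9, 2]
λ(A) = 2

Enumerate directed cycles and compute their means (weight / length). Sample:
  cycle 0 → 0: weight = 4, length = 1, mean = 4/1 ≈ 4.000
  cycle 1 → 1: weight = 5, length = 1, mean = 5/1 ≈ 5.000
  cycle 2 → 2: weight = 2, length = 1, mean = 2/1 ≈ 2.000
  cycle 0 → 1 → 0: weight = 15, length = 2, mean = 15/2 ≈ 7.500
  cycle 0 → 2 → 0: weight = 9, length = 2, mean = 9/2 ≈ 4.500
  cycle 1 → 0 → 1: weight = 15, length = 2, mean = 15/2 ≈ 7.500
Minimum mean = 2.000, attained e.g. along the cycle 2 → 2 with weight 2 and length 1. So λ(A) = 2/1 = 2.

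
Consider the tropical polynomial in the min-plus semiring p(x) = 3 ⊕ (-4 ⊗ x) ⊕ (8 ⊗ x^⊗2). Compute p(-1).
p(-1) = -5

A tropical monomial a ⊗ x^⊗i evaluates to a + i · x. Evaluating each term at x = -1:
  Term 0 contributes 3 + 0 · -1 = 3
  Term 1 contributes -4 + 1 · -1 = -5
  Term 2 contributes 8 + 2 · -1 = 6
p(-1) = ⊕ of these = min[3, -5, 6] = -5.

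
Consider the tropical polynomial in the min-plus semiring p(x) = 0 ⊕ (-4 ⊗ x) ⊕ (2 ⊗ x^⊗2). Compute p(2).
p(2) = -2

A tropical monomial a ⊗ x^⊗i evaluates to a + i · x. Evaluating each term at x = 2:
  Term 0 contributes 0 + 0 · 2 = 0
  Term 1 contributes -4 + 1 · 2 = -2
  Term 2 contributes 2 + 2 · 2 = 6
p(2) = ⊕ of these = min[0, -2, 6] = -2.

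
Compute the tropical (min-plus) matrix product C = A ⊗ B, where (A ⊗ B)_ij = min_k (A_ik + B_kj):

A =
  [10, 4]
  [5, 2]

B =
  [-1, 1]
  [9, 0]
A ⊗ B =
  [9, 4]
  [4, 2]

Apply the min-plus product entry-by-entry:
  C[0][0] = min over k of (A[0][0] + B[0][0] = 10 + -1 = 9, A[0][1] + B[1][0] = 4 + 9 = 13) = 9 (attained at k = 0)
  C[0][1] = min over k of (A[0][0] + B[0][1] = 10 + 1 = 11, A[0][1] + B[1][1] = 4 + 0 = 4) = 4 (attained at k = 1)
  C[1][0] = min over k of (A[1][0] + B[0][0] = 5 + -1 = 4, A[1][1] + B[1][0] = 2 + 9 = 11) = 4 (attained at k = 0)
  C[1][1] = min over k of (A[1][0] + B[0][1] = 5 + 1 = 6, A[1][1] + B[1][1] = 2 + 0 = 2) = 2 (attained at k = 1)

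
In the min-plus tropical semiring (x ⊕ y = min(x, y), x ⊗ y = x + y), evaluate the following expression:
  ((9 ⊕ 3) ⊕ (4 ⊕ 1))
((9 ⊕ 3) ⊕ (4 ⊕ 1)) = 1

Expand innermost to outermost. Recall ⊕ takes the minimum of its arguments and ⊗ takes their sum. Working out the expression ((9 ⊕ 3) ⊕ (4 ⊕ 1)) gives 1.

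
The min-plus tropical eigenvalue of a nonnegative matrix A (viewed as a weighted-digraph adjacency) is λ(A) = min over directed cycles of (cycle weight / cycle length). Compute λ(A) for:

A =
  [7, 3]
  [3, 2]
λ(A) = 2

Enumerate directed cycles and compute their means (weight / length). Sample:
  cycle 0 → 0: weight = 7, length = 1, mean = 7/1 ≈ 7.000
  cycle 1 → 1: weight = 2, length = 1, mean = 2/1 ≈ 2.000
  cycle 0 → 1 → 0: weight = 6, length = 2, mean = 6/2 ≈ 3.000
  cycle 1 → 0 → 1: weight = 6, length = 2, mean = 6/2 ≈ 3.000
Minimum mean = 2.000, attained e.g. along the cycle 1 → 1 with weight 2 and length 1. So λ(A) = 2/1 = 2.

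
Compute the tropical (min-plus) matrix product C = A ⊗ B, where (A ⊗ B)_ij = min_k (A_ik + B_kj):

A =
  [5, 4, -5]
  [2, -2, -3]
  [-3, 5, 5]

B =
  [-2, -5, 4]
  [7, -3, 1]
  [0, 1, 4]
A ⊗ B =
  [-5, -4, -1]
  [-3, -5, -1]
  [-5, -8, 1]

Apply the min-plus product entry-by-entry:
  C[0][0] = min over k of (A[0][0] + B[0][0] = 5 + -2 = 3, A[0][1] + B[1][0] = 4 + 7 = 11, A[0][2] + B[2][0] = -5 + 0 = -5) = -5 (attained at k = 2)
  C[0][1] = min over k of (A[0][0] + B[0][1] = 5 + -5 = 0, A[0][1] + B[1][1] = 4 + -3 = 1, A[0][2] + B[2][1] = -5 + 1 = -4) = -4 (attained at k = 2)
  C[0][2] = min over k of (A[0][0] + B[0][2] = 5 + 4 = 9, A[0][1] + B[1][2] = 4 + 1 = 5, A[0][2] + B[2][2] = -5 + 4 = -1) = -1 (attained at k = 2)
  C[1][0] = min over k of (A[1][0] + B[0][0] = 2 + -2 = 0, A[1][1] + B[1][0] = -2 + 7 = 5, A[1][2] + B[2][0] = -3 + 0 = -3) = -3 (attained at k = 2)
  C[1][1] = min over k of (A[1][0] + B[0][1] = 2 + -5 = -3, A[1][1] + B[1][1] = -2 + -3 = -5, A[1][2] + B[2][1] = -3 + 1 = -2) = -5 (attained at k = 1)
  C[1][2] = min over k of (A[1][0] + B[0][2] = 2 + 4 = 6, A[1][1] + B[1][2] = -2 + 1 = -1, A[1][2] + B[2][2] = -3 + 4 = 1) = -1 (attained at k = 1)
  C[2][0] = min over k of (A[2][0] + B[0][0] = -3 + -2 = -5, A[2][1] + B[1][0] = 5 + 7 = 12, A[2][2] + B[2][0] = 5 + 0 = 5) = -5 (attained at k = 0)
  C[2][1] = min over k of (A[2][0] + B[0][1] = -3 + -5 = -8, A[2][1] + B[1][1] = 5 + -3 = 2, A[2][2] + B[2][1] = 5 + 1 = 6) = -8 (attained at k = 0)
  C[2][2] = min over k of (A[2][0] + B[0][2] = -3 + 4 = 1, A[2][1] + B[1][2] = 5 + 1 = 6, A[2][2] + B[2][2] = 5 + 4 = 9) = 1 (attained at k = 0)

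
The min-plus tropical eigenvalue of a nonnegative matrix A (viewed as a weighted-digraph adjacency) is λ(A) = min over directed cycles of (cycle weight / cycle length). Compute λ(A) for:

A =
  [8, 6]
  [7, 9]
λ(A) = 13/2

Enumerate directed cycles and compute their means (weight / length). Sample:
  cycle 0 → 0: weight = 8, length = 1, mean = 8/1 ≈ 8.000
  cycle 1 → 1: weight = 9, length = 1, mean = 9/1 ≈ 9.000
  cycle 0 → 1 → 0: weight = 13, length = 2, mean = 13/2 ≈ 6.500
  cycle 1 → 0 → 1: weight = 13, length = 2, mean = 13/2 ≈ 6.500
Minimum mean = 6.500, attained e.g. along the cycle 0 → 1 → 0 with weight 13 and length 2. So λ(A) = 13/2 = 13/2.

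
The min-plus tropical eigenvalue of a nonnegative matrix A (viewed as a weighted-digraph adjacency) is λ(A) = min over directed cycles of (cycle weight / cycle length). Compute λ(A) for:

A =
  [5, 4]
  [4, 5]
λ(A) = 4

Enumerate directed cycles and compute their means (weight / length). Sample:
  cycle 0 → 0: weight = 5, length = 1, mean = 5/1 ≈ 5.000
  cycle 1 → 1: weight = 5, length = 1, mean = 5/1 ≈ 5.000
  cycle 0 → 1 → 0: weight = 8, length = 2, mean = 8/2 ≈ 4.000
  cycle 1 → 0 → 1: weight = 8, length = 2, mean = 8/2 ≈ 4.000
Minimum mean = 4.000, attained e.g. along the cycle 0 → 1 → 0 with weight 8 and length 2. So λ(A) = 8/2 = 4.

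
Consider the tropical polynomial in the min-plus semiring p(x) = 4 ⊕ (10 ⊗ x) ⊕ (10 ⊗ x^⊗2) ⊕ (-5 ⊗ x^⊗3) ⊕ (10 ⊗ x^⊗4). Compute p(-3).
p(-3) = -14

A tropical monomial a ⊗ x^⊗i evaluates to a + i · x. Evaluating each term at x = -3:
  Term 0 contributes 4 + 0 · -3 = 4
  Term 1 contributes 10 + 1 · -3 = 7
  Term 2 contributes 10 + 2 · -3 = 4
  Term 3 contributes -5 + 3 · -3 = -14
  Term 4 contributes 10 + 4 · -3 = -2
p(-3) = ⊕ of these = min[4, 7, 4, -14, -2] = -14.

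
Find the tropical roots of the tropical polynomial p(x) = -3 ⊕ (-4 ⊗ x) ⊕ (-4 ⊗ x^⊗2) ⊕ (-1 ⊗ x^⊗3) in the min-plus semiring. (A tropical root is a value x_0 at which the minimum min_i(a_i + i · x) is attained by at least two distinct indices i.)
Roots: {-3, 0, 1}

Each tropical root is a break point of the lower envelope of the lines y = a_i + i · x (there are 4 lines, with slopes 0, 1, ..., 3). Only the lines that attain the minimum somewhere contribute to roots; other lines are dominated. Here the surviving (envelope) indices are i = 3, i = 2, i = 1, i = 0.
Intersections between consecutive envelope lines give the roots: for adjacent envelope indices i < j the intersection is x = (a_i − a_j) / (j − i). Reading off the sorted break points: {-3, 0, 1}.
Verification: at each break x_0, at least two indices attain the minimum of min_i(a_i + i · x_0).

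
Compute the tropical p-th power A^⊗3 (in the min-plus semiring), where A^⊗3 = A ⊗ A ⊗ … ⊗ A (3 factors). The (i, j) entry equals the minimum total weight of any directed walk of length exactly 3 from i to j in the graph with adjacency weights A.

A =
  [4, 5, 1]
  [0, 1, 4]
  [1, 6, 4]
A^⊗3 =
  [6, 7, 3]
  [2, 3, 2]
  [3, 7, 6]

Each entry (A^⊗3)_ij equals the minimum over all length-3 walks i = v_0 → v_1 → … → v_3 = j of Σ_t A[v_t][v_{t+1}]. For example, for (i, j) = (0, 2) we minimise over 9 possible intermediate vertex sequences; the minimum is 3, attained along the walk 0 → 2 → 0 → 2.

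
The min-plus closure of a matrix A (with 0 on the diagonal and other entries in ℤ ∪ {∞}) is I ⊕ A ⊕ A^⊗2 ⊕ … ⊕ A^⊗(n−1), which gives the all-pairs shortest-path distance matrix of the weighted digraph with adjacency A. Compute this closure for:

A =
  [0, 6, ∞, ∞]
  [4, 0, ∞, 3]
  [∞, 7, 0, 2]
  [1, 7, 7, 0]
Closure =
  [0, 6, 16, 9]
  [4, 0, 10, 3]
  [3, 7, 0, 2]
  [1, 7, 7, 0]

This is the Floyd-Warshall all-pairs shortest-path computation. For each intermediate vertex k = 0, 1, …, 3, update dist[i][j] ← min(dist[i][j], dist[i][k] + dist[k][j]). The final matrix gives, for each (i, j), the minimum total weight of any directed path from i to j (possibly empty when i = j).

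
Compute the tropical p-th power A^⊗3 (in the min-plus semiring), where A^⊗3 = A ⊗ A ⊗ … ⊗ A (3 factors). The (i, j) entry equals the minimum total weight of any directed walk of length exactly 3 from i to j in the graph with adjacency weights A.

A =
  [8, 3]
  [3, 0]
A^⊗3 =
  [6, 3]
  [3, 0]

Each entry (A^⊗3)_ij equals the minimum over all length-3 walks i = v_0 → v_1 → … → v_3 = j of Σ_t A[v_t][v_{t+1}]. For example, for (i, j) = (0, 1) we minimise over 4 possible intermediate vertex sequences; the minimum is 3, attained along the walk 0 → 1 → 1 → 1.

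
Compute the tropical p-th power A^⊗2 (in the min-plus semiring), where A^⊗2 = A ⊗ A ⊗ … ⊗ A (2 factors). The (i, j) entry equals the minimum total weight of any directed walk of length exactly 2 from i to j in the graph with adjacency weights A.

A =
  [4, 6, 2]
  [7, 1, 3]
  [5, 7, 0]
A^⊗2 =
  [7, 7, 2]
  [8, 2, 3]
  [5, 7, 0]

Each entry (A^⊗2)_ij equals the minimum over all length-2 walks i = v_0 → v_1 → … → v_2 = j of Σ_t A[v_t][v_{t+1}]. For example, for (i, j) = (0, 2) we minimise over 3 possible intermediate vertex sequences; the minimum is 2, attained along the walk 0 → 2 → 2.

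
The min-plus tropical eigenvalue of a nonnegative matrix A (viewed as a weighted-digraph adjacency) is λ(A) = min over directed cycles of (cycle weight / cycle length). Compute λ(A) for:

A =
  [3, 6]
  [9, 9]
λ(A) = 3

Enumerate directed cycles and compute their means (weight / length). Sample:
  cycle 0 → 0: weight = 3, length = 1, mean = 3/1 ≈ 3.000
  cycle 1 → 1: weight = 9, length = 1, mean = 9/1 ≈ 9.000
  cycle 0 → 1 → 0: weight = 15, length = 2, mean = 15/2 ≈ 7.500
  cycle 1 → 0 → 1: weight = 15, length = 2, mean = 15/2 ≈ 7.500
Minimum mean = 3.000, attained e.g. along the cycle 0 → 0 with weight 3 and length 1. So λ(A) = 3/1 = 3.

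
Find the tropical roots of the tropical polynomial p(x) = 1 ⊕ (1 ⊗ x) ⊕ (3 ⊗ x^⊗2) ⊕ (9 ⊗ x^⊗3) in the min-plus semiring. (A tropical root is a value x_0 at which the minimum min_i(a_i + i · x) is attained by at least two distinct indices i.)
Roots: {-6, -2, 0}

Each tropical root is a break point of the lower envelope of the lines y = a_i + i · x (there are 4 lines, with slopes 0, 1, ..., 3). Only the lines that attain the minimum somewhere contribute to roots; other lines are dominated. Here the surviving (envelope) indices are i = 3, i = 2, i = 1, i = 0.
Intersections between consecutive envelope lines give the roots: for adjacent envelope indices i < j the intersection is x = (a_i − a_j) / (j − i). Reading off the sorted break points: {-6, -2, 0}.
Verification: at each break x_0, at least two indices attain the minimum of min_i(a_i + i · x_0).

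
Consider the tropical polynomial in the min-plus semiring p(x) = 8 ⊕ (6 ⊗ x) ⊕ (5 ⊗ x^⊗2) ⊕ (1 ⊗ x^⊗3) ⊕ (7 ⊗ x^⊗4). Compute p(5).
p(5) = 8

A tropical monomial a ⊗ x^⊗i evaluates to a + i · x. Evaluating each term at x = 5:
  Term 0 contributes 8 + 0 · 5 = 8
  Term 1 contributes 6 + 1 · 5 = 11
  Term 2 contributes 5 + 2 · 5 = 15
  Term 3 contributes 1 + 3 · 5 = 16
  Term 4 contributes 7 + 4 · 5 = 27
p(5) = ⊕ of these = min[8, 11, 15, 16, 27] = 8.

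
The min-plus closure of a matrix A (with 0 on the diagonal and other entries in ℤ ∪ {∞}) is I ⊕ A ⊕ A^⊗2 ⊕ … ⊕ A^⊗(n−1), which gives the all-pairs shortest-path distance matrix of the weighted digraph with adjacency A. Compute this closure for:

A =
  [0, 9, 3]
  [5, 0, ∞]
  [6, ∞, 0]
Closure =
  [0, 9, 3]
  [5, 0, 8]
  [6, 15, 0]

This is the Floyd-Warshall all-pairs shortest-path computation. For each intermediate vertex k = 0, 1, …, 2, update dist[i][j] ← min(dist[i][j], dist[i][k] + dist[k][j]). The final matrix gives, for each (i, j), the minimum total weight of any directed path from i to j (possibly empty when i = j).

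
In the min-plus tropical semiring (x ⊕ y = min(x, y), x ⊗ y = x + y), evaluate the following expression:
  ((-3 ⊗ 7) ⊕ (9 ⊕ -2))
((-3 ⊗ 7) ⊕ (9 ⊕ -2)) = -2

Expand innermost to outermost. Recall ⊕ takes the minimum of its arguments and ⊗ takes their sum. Working out the expression ((-3 ⊗ 7) ⊕ (9 ⊕ -2)) gives -2.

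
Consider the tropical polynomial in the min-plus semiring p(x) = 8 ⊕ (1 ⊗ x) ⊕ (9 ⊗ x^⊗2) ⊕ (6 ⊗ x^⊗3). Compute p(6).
p(6) = 7

A tropical monomial a ⊗ x^⊗i evaluates to a + i · x. Evaluating each term at x = 6:
  Term 0 contributes 8 + 0 · 6 = 8
  Term 1 contributes 1 + 1 · 6 = 7
  Term 2 contributes 9 + 2 · 6 = 21
  Term 3 contributes 6 + 3 · 6 = 24
p(6) = ⊕ of these = min[8, 7, 21, 24] = 7.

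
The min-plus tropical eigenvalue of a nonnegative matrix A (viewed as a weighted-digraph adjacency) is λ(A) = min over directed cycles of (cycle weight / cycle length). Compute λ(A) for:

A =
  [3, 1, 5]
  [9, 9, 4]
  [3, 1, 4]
λ(A) = 5/2

Enumerate directed cycles and compute their means (weight / length). Sample:
  cycle 0 → 0: weight = 3, length = 1, mean = 3/1 ≈ 3.000
  cycle 1 → 1: weight = 9, length = 1, mean = 9/1 ≈ 9.000
  cycle 2 → 2: weight = 4, length = 1, mean = 4/1 ≈ 4.000
  cycle 0 → 1 → 0: weight = 10, length = 2, mean = 10/2 ≈ 5.000
  cycle 0 → 2 → 0: weight = 8, length = 2, mean = 8/2 ≈ 4.000
  cycle 1 → 0 → 1: weight = 10, length = 2, mean = 10/2 ≈ 5.000
Minimum mean = 2.500, attained e.g. along the cycle 1 → 2 → 1 with weight 5 and length 2. So λ(A) = 5/2 = 5/2.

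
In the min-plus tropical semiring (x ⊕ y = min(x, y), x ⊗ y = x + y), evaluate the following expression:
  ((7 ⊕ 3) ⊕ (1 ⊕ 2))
((7 ⊕ 3) ⊕ (1 ⊕ 2)) = 1

Expand innermost to outermost. Recall ⊕ takes the minimum of its arguments and ⊗ takes their sum. Working out the expression ((7 ⊕ 3) ⊕ (1 ⊕ 2)) gives 1.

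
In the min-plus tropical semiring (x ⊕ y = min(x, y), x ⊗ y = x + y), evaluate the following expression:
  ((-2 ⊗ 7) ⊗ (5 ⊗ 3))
((-2 ⊗ 7) ⊗ (5 ⊗ 3)) = 13

Expand innermost to outermost. Recall ⊕ takes the minimum of its arguments and ⊗ takes their sum. Working out the expression ((-2 ⊗ 7) ⊗ (5 ⊗ 3)) gives 13.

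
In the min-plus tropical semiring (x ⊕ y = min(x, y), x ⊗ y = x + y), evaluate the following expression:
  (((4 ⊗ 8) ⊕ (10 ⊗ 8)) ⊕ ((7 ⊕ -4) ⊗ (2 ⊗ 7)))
(((4 ⊗ 8) ⊕ (10 ⊗ 8)) ⊕ ((7 ⊕ -4) ⊗ (2 ⊗ 7))) = 5

Expand innermost to outermost. Recall ⊕ takes the minimum of its arguments and ⊗ takes their sum. Working out the expression (((4 ⊗ 8) ⊕ (10 ⊗ 8)) ⊕ ((7 ⊕ -4) ⊗ (2 ⊗ 7))) gives 5.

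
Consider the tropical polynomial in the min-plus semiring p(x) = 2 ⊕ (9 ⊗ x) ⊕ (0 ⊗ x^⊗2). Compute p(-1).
p(-1) = -2

A tropical monomial a ⊗ x^⊗i evaluates to a + i · x. Evaluating each term at x = -1:
  Term 0 contributes 2 + 0 · -1 = 2
  Term 1 contributes 9 + 1 · -1 = 8
  Term 2 contributes 0 + 2 · -1 = -2
p(-1) = ⊕ of these = min[2, 8, -2] = -2.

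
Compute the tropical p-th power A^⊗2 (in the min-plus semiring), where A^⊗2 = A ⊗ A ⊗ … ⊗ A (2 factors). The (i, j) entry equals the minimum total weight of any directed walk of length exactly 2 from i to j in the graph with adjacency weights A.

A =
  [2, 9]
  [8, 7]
A^⊗2 =
  [4, 11]
  [10, 14]

Each entry (A^⊗2)_ij equals the minimum over all length-2 walks i = v_0 → v_1 → … → v_2 = j of Σ_t A[v_t][v_{t+1}]. For example, for (i, j) = (0, 1) we minimise over 2 possible intermediate vertex sequences; the minimum is 11, attained along the walk 0 → 0 → 1.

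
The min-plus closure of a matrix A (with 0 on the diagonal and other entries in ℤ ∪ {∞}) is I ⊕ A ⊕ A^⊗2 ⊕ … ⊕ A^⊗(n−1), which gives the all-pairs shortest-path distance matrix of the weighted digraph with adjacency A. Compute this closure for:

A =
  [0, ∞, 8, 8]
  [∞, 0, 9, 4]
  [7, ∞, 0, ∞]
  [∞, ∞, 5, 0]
Closure =
  [0, ∞, 8, 8]
  [16, 0, 9, 4]
  [7, ∞, 0, 15]
  [12, ∞, 5, 0]

This is the Floyd-Warshall all-pairs shortest-path computation. For each intermediate vertex k = 0, 1, …, 3, update dist[i][j] ← min(dist[i][j], dist[i][k] + dist[k][j]). The final matrix gives, for each (i, j), the minimum total weight of any directed path from i to j (possibly empty when i = j).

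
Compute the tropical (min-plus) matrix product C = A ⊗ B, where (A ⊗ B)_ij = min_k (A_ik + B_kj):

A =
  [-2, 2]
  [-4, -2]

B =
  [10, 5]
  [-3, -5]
A ⊗ B =
  [-1, -3]
  [-5, -7]

Apply the min-plus product entry-by-entry:
  C[0][0] = min over k of (A[0][0] + B[0][0] = -2 + 10 = 8, A[0][1] + B[1][0] = 2 + -3 = -1) = -1 (attained at k = 1)
  C[0][1] = min over k of (A[0][0] + B[0][1] = -2 + 5 = 3, A[0][1] + B[1][1] = 2 + -5 = -3) = -3 (attained at k = 1)
  C[1][0] = min over k of (A[1][0] + B[0][0] = -4 + 10 = 6, A[1][1] + B[1][0] = -2 + -3 = -5) = -5 (attained at k = 1)
  C[1][1] = min over k of (A[1][0] + B[0][1] = -4 + 5 = 1, A[1][1] + B[1][1] = -2 + -5 = -7) = -7 (attained at k = 1)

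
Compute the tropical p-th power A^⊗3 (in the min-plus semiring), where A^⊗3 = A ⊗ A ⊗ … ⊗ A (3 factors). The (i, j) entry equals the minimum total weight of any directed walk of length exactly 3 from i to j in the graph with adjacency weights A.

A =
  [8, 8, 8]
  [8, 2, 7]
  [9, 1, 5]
A^⊗3 =
  [17, 11, 16]
  [12, 6, 11]
  [11, 5, 10]

Each entry (A^⊗3)_ij equals the minimum over all length-3 walks i = v_0 → v_1 → … → v_3 = j of Σ_t A[v_t][v_{t+1}]. For example, for (i, j) = (0, 2) we minimise over 9 possible intermediate vertex sequences; the minimum is 16, attained along the walk 0 → 2 → 1 → 2.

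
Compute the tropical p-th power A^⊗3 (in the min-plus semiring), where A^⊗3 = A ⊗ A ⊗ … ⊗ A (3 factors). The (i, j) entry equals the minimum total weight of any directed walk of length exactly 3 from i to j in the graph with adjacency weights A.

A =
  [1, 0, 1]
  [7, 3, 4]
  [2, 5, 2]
A^⊗3 =
  [3, 2, 3]
  [7, 6, 7]
  [4, 3, 4]

Each entry (A^⊗3)_ij equals the minimum over all length-3 walks i = v_0 → v_1 → … → v_3 = j of Σ_t A[v_t][v_{t+1}]. For example, for (i, j) = (0, 2) we minimise over 9 possible intermediate vertex sequences; the minimum is 3, attained along the walk 0 → 0 → 0 → 2.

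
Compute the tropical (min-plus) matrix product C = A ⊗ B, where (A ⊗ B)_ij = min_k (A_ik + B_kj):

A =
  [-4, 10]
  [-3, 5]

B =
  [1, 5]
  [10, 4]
A ⊗ B =
  [-3, 1]
  [-2, 2]

Apply the min-plus product entry-by-entry:
  C[0][0] = min over k of (A[0][0] + B[0][0] = -4 + 1 = -3, A[0][1] + B[1][0] = 10 + 10 = 20) = -3 (attained at k = 0)
  C[0][1] = min over k of (A[0][0] + B[0][1] = -4 + 5 = 1, A[0][1] + B[1][1] = 10 + 4 = 14) = 1 (attained at k = 0)
  C[1][0] = min over k of (A[1][0] + B[0][0] = -3 + 1 = -2, A[1][1] + B[1][0] = 5 + 10 = 15) = -2 (attained at k = 0)
  C[1][1] = min over k of (A[1][0] + B[0][1] = -3 + 5 = 2, A[1][1] + B[1][1] = 5 + 4 = 9) = 2 (attained at k = 0)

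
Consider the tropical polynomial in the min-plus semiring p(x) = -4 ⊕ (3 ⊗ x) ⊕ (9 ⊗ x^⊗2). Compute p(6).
p(6) = -4

A tropical monomial a ⊗ x^⊗i evaluates to a + i · x. Evaluating each term at x = 6:
  Term 0 contributes -4 + 0 · 6 = -4
  Term 1 contributes 3 + 1 · 6 = 9
  Term 2 contributes 9 + 2 · 6 = 21
p(6) = ⊕ of these = min[-4, 9, 21] = -4.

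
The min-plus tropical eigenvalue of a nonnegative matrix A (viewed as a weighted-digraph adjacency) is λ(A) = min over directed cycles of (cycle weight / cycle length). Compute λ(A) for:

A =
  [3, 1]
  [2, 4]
λ(A) = 3/2

Enumerate directed cycles and compute their means (weight / length). Sample:
  cycle 0 → 0: weight = 3, length = 1, mean = 3/1 ≈ 3.000
  cycle 1 → 1: weight = 4, length = 1, mean = 4/1 ≈ 4.000
  cycle 0 → 1 → 0: weight = 3, length = 2, mean = 3/2 ≈ 1.500
  cycle 1 → 0 → 1: weight = 3, length = 2, mean = 3/2 ≈ 1.500
Minimum mean = 1.500, attained e.g. along the cycle 0 → 1 → 0 with weight 3 and length 2. So λ(A) = 3/2 = 3/2.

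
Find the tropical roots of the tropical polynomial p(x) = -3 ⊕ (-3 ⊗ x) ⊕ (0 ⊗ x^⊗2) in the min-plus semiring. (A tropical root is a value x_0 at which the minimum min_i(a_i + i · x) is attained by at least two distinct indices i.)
Roots: {-3, 0}

Each tropical root is a break point of the lower envelope of the lines y = a_i + i · x (there are 3 lines, with slopes 0, 1, ..., 2). Only the lines that attain the minimum somewhere contribute to roots; other lines are dominated. Here the surviving (envelope) indices are i = 2, i = 1, i = 0.
Intersections between consecutive envelope lines give the roots: for adjacent envelope indices i < j the intersection is x = (a_i − a_j) / (j − i). Reading off the sorted break points: {-3, 0}.
Verification: at each break x_0, at least two indices attain the minimum of min_i(a_i + i · x_0).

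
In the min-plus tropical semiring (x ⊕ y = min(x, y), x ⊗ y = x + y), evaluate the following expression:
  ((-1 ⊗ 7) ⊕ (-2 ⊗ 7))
((-1 ⊗ 7) ⊕ (-2 ⊗ 7)) = 5

Expand innermost to outermost. Recall ⊕ takes the minimum of its arguments and ⊗ takes their sum. Working out the expression ((-1 ⊗ 7) ⊕ (-2 ⊗ 7)) gives 5.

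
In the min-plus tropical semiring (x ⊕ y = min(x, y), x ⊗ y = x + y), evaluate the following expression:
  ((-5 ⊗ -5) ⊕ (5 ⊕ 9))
((-5 ⊗ -5) ⊕ (5 ⊕ 9)) = -10

Expand innermost to outermost. Recall ⊕ takes the minimum of its arguments and ⊗ takes their sum. Working out the expression ((-5 ⊗ -5) ⊕ (5 ⊕ 9)) gives -10.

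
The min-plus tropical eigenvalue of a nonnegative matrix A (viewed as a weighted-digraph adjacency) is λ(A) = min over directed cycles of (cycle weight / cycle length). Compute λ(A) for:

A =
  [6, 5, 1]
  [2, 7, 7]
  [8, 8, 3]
λ(A) = 3

Enumerate directed cycles and compute their means (weight / length). Sample:
  cycle 0 → 0: weight = 6, length = 1, mean = 6/1 ≈ 6.000
  cycle 1 → 1: weight = 7, length = 1, mean = 7/1 ≈ 7.000
  cycle 2 → 2: weight = 3, length = 1, mean = 3/1 ≈ 3.000
  cycle 0 → 1 → 0: weight = 7, length = 2, mean = 7/2 ≈ 3.500
  cycle 0 → 2 → 0: weight = 9, length = 2, mean = 9/2 ≈ 4.500
  cycle 1 → 0 → 1: weight = 7, length = 2, mean = 7/2 ≈ 3.500
Minimum mean = 3.000, attained e.g. along the cycle 2 → 2 with weight 3 and length 1. So λ(A) = 3/1 = 3.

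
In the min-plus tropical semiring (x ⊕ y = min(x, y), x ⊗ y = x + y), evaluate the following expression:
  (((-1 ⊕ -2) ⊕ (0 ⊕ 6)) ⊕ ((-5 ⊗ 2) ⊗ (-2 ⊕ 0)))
(((-1 ⊕ -2) ⊕ (0 ⊕ 6)) ⊕ ((-5 ⊗ 2) ⊗ (-2 ⊕ 0))) = -5

Expand innermost to outermost. Recall ⊕ takes the minimum of its arguments and ⊗ takes their sum. Working out the expression (((-1 ⊕ -2) ⊕ (0 ⊕ 6)) ⊕ ((-5 ⊗ 2) ⊗ (-2 ⊕ 0))) gives -5.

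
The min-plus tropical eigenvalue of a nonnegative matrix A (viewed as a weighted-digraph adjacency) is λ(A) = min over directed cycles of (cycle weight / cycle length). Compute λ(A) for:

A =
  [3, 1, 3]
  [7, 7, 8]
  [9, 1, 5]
λ(A) = 3

Enumerate directed cycles and compute their means (weight / length). Sample:
  cycle 0 → 0: weight = 3, length = 1, mean = 3/1 ≈ 3.000
  cycle 1 → 1: weight = 7, length = 1, mean = 7/1 ≈ 7.000
  cycle 2 → 2: weight = 5, length = 1, mean = 5/1 ≈ 5.000
  cycle 0 → 1 → 0: weight = 8, length = 2, mean = 8/2 ≈ 4.000
  cycle 0 → 2 → 0: weight = 12, length = 2, mean = 12/2 ≈ 6.000
  cycle 1 → 0 → 1: weight = 8, length = 2, mean = 8/2 ≈ 4.000
Minimum mean = 3.000, attained e.g. along the cycle 0 → 0 with weight 3 and length 1. So λ(A) = 3/1 = 3.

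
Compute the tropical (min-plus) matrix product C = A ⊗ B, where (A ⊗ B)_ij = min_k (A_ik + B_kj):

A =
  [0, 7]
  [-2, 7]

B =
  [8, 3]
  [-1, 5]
A ⊗ B =
  [6, 3]
  [6, 1]

Apply the min-plus product entry-by-entry:
  C[0][0] = min over k of (A[0][0] + B[0][0] = 0 + 8 = 8, A[0][1] + B[1][0] = 7 + -1 = 6) = 6 (attained at k = 1)
  C[0][1] = min over k of (A[0][0] + B[0][1] = 0 + 3 = 3, A[0][1] + B[1][1] = 7 + 5 = 12) = 3 (attained at k = 0)
  C[1][0] = min over k of (A[1][0] + B[0][0] = -2 + 8 = 6, A[1][1] + B[1][0] = 7 + -1 = 6) = 6 (attained at k = 0)
  C[1][1] = min over k of (A[1][0] + B[0][1] = -2 + 3 = 1, A[1][1] + B[1][1] = 7 + 5 = 12) = 1 (attained at k = 0)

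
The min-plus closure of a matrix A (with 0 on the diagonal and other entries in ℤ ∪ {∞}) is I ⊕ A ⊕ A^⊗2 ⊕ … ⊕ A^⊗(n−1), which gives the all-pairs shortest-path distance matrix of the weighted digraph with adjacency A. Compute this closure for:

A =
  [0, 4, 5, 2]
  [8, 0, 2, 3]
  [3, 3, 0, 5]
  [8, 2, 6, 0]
Closure =
  [0, 4, 5, 2]
  [5, 0, 2, 3]
  [3, 3, 0, 5]
  [7, 2, 4, 0]

This is the Floyd-Warshall all-pairs shortest-path computation. For each intermediate vertex k = 0, 1, …, 3, update dist[i][j] ← min(dist[i][j], dist[i][k] + dist[k][j]). The final matrix gives, for each (i, j), the minimum total weight of any directed path from i to j (possibly empty when i = j).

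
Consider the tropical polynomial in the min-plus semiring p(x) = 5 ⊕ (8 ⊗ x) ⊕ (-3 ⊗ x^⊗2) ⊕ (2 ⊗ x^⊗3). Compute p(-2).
p(-2) = -7

A tropical monomial a ⊗ x^⊗i evaluates to a + i · x. Evaluating each term at x = -2:
  Term 0 contributes 5 + 0 · -2 = 5
  Term 1 contributes 8 + 1 · -2 = 6
  Term 2 contributes -3 + 2 · -2 = -7
  Term 3 contributes 2 + 3 · -2 = -4
p(-2) = ⊕ of these = min[5, 6, -7, -4] = -7.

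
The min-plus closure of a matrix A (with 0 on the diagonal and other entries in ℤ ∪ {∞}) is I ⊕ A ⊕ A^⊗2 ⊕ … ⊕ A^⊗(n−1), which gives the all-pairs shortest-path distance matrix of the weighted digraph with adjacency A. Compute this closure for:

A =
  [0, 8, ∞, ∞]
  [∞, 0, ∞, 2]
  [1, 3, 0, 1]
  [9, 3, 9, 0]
Closure =
  [0, 8, 19, 10]
  [11, 0, 11, 2]
  [1, 3, 0, 1]
  [9, 3, 9, 0]

This is the Floyd-Warshall all-pairs shortest-path computation. For each intermediate vertex k = 0, 1, …, 3, update dist[i][j] ← min(dist[i][j], dist[i][k] + dist[k][j]). The final matrix gives, for each (i, j), the minimum total weight of any directed path from i to j (possibly empty when i = j).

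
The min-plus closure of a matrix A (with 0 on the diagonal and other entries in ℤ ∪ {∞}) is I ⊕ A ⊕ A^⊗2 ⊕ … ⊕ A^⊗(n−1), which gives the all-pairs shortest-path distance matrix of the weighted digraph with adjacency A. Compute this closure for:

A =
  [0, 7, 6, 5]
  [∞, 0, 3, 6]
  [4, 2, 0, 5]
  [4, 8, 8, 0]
Closure =
  [0, 7, 6, 5]
  [7, 0, 3, 6]
  [4, 2, 0, 5]
  [4, 8, 8, 0]

This is the Floyd-Warshall all-pairs shortest-path computation. For each intermediate vertex k = 0, 1, …, 3, update dist[i][j] ← min(dist[i][j], dist[i][k] + dist[k][j]). The final matrix gives, for each (i, j), the minimum total weight of any directed path from i to j (possibly empty when i = j).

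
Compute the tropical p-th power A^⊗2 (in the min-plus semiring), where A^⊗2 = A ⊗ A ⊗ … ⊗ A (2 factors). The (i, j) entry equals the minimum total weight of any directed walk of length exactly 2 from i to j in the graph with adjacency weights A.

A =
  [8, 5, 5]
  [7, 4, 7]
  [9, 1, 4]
A^⊗2 =
  [12, 6, 9]
  [11, 8, 11]
  [8, 5, 8]

Each entry (A^⊗2)_ij equals the minimum over all length-2 walks i = v_0 → v_1 → … → v_2 = j of Σ_t A[v_t][v_{t+1}]. For example, for (i, j) = (0, 2) we minimise over 3 possible intermediate vertex sequences; the minimum is 9, attained along the walk 0 → 2 → 2.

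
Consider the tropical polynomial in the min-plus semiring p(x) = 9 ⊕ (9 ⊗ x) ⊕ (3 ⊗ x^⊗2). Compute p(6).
p(6) = 9

A tropical monomial a ⊗ x^⊗i evaluates to a + i · x. Evaluating each term at x = 6:
  Term 0 contributes 9 + 0 · 6 = 9
  Term 1 contributes 9 + 1 · 6 = 15
  Term 2 contributes 3 + 2 · 6 = 15
p(6) = ⊕ of these = min[9, 15, 15] = 9.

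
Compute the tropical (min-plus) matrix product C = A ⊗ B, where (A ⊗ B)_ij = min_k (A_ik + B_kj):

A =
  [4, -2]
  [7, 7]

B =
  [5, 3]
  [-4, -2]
A ⊗ B =
  [-6, -4]
  [3, 5]

Apply the min-plus product entry-by-entry:
  C[0][0] = min over k of (A[0][0] + B[0][0] = 4 + 5 = 9, A[0][1] + B[1][0] = -2 + -4 = -6) = -6 (attained at k = 1)
  C[0][1] = min over k of (A[0][0] + B[0][1] = 4 + 3 = 7, A[0][1] + B[1][1] = -2 + -2 = -4) = -4 (attained at k = 1)
  C[1][0] = min over k of (A[1][0] + B[0][0] = 7 + 5 = 12, A[1][1] + B[1][0] = 7 + -4 = 3) = 3 (attained at k = 1)
  C[1][1] = min over k of (A[1][0] + B[0][1] = 7 + 3 = 10, A[1][1] + B[1][1] = 7 + -2 = 5) = 5 (attained at k = 1)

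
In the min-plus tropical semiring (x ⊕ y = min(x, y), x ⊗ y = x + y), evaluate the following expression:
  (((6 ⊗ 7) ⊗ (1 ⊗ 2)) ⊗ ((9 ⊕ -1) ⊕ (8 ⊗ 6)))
(((6 ⊗ 7) ⊗ (1 ⊗ 2)) ⊗ ((9 ⊕ -1) ⊕ (8 ⊗ 6))) = 15

Expand innermost to outermost. Recall ⊕ takes the minimum of its arguments and ⊗ takes their sum. Working out the expression (((6 ⊗ 7) ⊗ (1 ⊗ 2)) ⊗ ((9 ⊕ -1) ⊕ (8 ⊗ 6))) gives 15.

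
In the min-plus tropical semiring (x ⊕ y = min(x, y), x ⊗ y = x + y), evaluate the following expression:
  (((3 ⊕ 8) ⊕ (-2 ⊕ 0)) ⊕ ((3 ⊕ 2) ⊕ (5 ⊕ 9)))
(((3 ⊕ 8) ⊕ (-2 ⊕ 0)) ⊕ ((3 ⊕ 2) ⊕ (5 ⊕ 9))) = -2

Expand innermost to outermost. Recall ⊕ takes the minimum of its arguments and ⊗ takes their sum. Working out the expression (((3 ⊕ 8) ⊕ (-2 ⊕ 0)) ⊕ ((3 ⊕ 2) ⊕ (5 ⊕ 9))) gives -2.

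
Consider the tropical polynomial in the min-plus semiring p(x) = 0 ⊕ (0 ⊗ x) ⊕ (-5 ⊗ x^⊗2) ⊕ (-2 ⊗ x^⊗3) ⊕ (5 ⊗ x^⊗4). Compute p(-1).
p(-1) = -7

A tropical monomial a ⊗ x^⊗i evaluates to a + i · x. Evaluating each term at x = -1:
  Term 0 contributes 0 + 0 · -1 = 0
  Term 1 contributes 0 + 1 · -1 = -1
  Term 2 contributes -5 + 2 · -1 = -7
  Term 3 contributes -2 + 3 · -1 = -5
  Term 4 contributes 5 + 4 · -1 = 1
p(-1) = ⊕ of these = min[0, -1, -7, -5, 1] = -7.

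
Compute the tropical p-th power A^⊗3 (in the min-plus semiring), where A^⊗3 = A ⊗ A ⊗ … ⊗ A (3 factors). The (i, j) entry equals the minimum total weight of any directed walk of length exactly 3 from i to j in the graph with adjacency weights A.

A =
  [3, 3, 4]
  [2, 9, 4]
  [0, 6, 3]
A^⊗3 =
  [7, 7, 8]
  [6, 7, 8]
  [4, 6, 7]

Each entry (A^⊗3)_ij equals the minimum over all length-3 walks i = v_0 → v_1 → … → v_3 = j of Σ_t A[v_t][v_{t+1}]. For example, for (i, j) = (0, 2) we minimise over 9 possible intermediate vertex sequences; the minimum is 8, attained along the walk 0 → 2 → 0 → 2.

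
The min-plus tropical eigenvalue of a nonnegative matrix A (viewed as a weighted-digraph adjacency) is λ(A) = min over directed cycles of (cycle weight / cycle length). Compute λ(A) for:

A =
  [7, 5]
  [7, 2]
λ(A) = 2

Enumerate directed cycles and compute their means (weight / length). Sample:
  cycle 0 → 0: weight = 7, length = 1, mean = 7/1 ≈ 7.000
  cycle 1 → 1: weight = 2, length = 1, mean = 2/1 ≈ 2.000
  cycle 0 → 1 → 0: weight = 12, length = 2, mean = 12/2 ≈ 6.000
  cycle 1 → 0 → 1: weight = 12, length = 2, mean = 12/2 ≈ 6.000
Minimum mean = 2.000, attained e.g. along the cycle 1 → 1 with weight 2 and length 1. So λ(A) = 2/1 = 2.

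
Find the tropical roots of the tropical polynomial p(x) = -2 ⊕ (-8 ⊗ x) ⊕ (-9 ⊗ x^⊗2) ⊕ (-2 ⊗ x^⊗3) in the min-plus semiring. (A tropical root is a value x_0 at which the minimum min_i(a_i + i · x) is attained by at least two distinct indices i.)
Roots: {-7, 1, 6}

Each tropical root is a break point of the lower envelope of the lines y = a_i + i · x (there are 4 lines, with slopes 0, 1, ..., 3). Only the lines that attain the minimum somewhere contribute to roots; other lines are dominated. Here the surviving (envelope) indices are i = 3, i = 2, i = 1, i = 0.
Intersections between consecutive envelope lines give the roots: for adjacent envelope indices i < j the intersection is x = (a_i − a_j) / (j − i). Reading off the sorted break points: {-7, 1, 6}.
Verification: at each break x_0, at least two indices attain the minimum of min_i(a_i + i · x_0).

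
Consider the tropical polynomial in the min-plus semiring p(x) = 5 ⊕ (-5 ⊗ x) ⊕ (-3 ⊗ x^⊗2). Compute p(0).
p(0) = -5

A tropical monomial a ⊗ x^⊗i evaluates to a + i · x. Evaluating each term at x = 0:
  Term 0 contributes 5 + 0 · 0 = 5
  Term 1 contributes -5 + 1 · 0 = -5
  Term 2 contributes -3 + 2 · 0 = -3
p(0) = ⊕ of these = min[5, -5, -3] = -5.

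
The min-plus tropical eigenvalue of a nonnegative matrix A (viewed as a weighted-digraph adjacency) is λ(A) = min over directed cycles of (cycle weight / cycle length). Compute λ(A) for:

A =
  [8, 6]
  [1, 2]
λ(A) = 2

Enumerate directed cycles and compute their means (weight / length). Sample:
  cycle 0 → 0: weight = 8, length = 1, mean = 8/1 ≈ 8.000
  cycle 1 → 1: weight = 2, length = 1, mean = 2/1 ≈ 2.000
  cycle 0 → 1 → 0: weight = 7, length = 2, mean = 7/2 ≈ 3.500
  cycle 1 → 0 → 1: weight = 7, length = 2, mean = 7/2 ≈ 3.500
Minimum mean = 2.000, attained e.g. along the cycle 1 → 1 with weight 2 and length 1. So λ(A) = 2/1 = 2.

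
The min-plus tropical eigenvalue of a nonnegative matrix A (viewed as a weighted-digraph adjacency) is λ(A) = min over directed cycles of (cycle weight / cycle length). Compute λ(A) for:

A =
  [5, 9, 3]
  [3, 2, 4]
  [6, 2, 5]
λ(A) = 2

Enumerate directed cycles and compute their means (weight / length). Sample:
  cycle 0 → 0: weight = 5, length = 1, mean = 5/1 ≈ 5.000
  cycle 1 → 1: weight = 2, length = 1, mean = 2/1 ≈ 2.000
  cycle 2 → 2: weight = 5, length = 1, mean = 5/1 ≈ 5.000
  cycle 0 → 1 → 0: weight = 12, length = 2, mean = 12/2 ≈ 6.000
  cycle 0 → 2 → 0: weight = 9, length = 2, mean = 9/2 ≈ 4.500
  cycle 1 → 0 → 1: weight = 12, length = 2, mean = 12/2 ≈ 6.000
Minimum mean = 2.000, attained e.g. along the cycle 1 → 1 with weight 2 and length 1. So λ(A) = 2/1 = 2.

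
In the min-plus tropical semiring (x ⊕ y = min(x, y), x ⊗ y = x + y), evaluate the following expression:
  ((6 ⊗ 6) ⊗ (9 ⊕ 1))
((6 ⊗ 6) ⊗ (9 ⊕ 1)) = 13

Expand innermost to outermost. Recall ⊕ takes the minimum of its arguments and ⊗ takes their sum. Working out the expression ((6 ⊗ 6) ⊗ (9 ⊕ 1)) gives 13.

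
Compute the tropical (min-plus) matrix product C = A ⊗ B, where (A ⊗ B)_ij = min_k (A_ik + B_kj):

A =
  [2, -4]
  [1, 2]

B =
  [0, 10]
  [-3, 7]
A ⊗ B =
  [-7, 3]
  [-1, 9]

Apply the min-plus product entry-by-entry:
  C[0][0] = min over k of (A[0][0] + B[0][0] = 2 + 0 = 2, A[0][1] + B[1][0] = -4 + -3 = -7) = -7 (attained at k = 1)
  C[0][1] = min over k of (A[0][0] + B[0][1] = 2 + 10 = 12, A[0][1] + B[1][1] = -4 + 7 = 3) = 3 (attained at k = 1)
  C[1][0] = min over k of (A[1][0] + B[0][0] = 1 + 0 = 1, A[1][1] + B[1][0] = 2 + -3 = -1) = -1 (attained at k = 1)
  C[1][1] = min over k of (A[1][0] + B[0][1] = 1 + 10 = 11, A[1][1] + B[1][1] = 2 + 7 = 9) = 9 (attained at k = 1)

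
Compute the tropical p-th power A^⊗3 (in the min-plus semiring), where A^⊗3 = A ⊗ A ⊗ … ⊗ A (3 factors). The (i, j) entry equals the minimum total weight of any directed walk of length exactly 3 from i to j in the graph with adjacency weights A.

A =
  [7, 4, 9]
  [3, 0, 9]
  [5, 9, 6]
A^⊗3 =
  [7, 4, 13]
  [3, 0, 9]
  [12, 9, 18]

Each entry (A^⊗3)_ij equals the minimum over all length-3 walks i = v_0 → v_1 → … → v_3 = j of Σ_t A[v_t][v_{t+1}]. For example, for (i, j) = (0, 2) we minimise over 9 possible intermediate vertex sequences; the minimum is 13, attained along the walk 0 → 1 → 1 → 2.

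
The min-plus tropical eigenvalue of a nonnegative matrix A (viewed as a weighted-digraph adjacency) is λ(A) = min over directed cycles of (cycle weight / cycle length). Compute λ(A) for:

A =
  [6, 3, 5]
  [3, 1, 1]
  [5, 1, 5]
λ(A) = 1

Enumerate directed cycles and compute their means (weight / length). Sample:
  cycle 0 → 0: weight = 6, length = 1, mean = 6/1 ≈ 6.000
  cycle 1 → 1: weight = 1, length = 1, mean = 1/1 ≈ 1.000
  cycle 2 → 2: weight = 5, length = 1, mean = 5/1 ≈ 5.000
  cycle 0 → 1 → 0: weight = 6, length = 2, mean = 6/2 ≈ 3.000
  cycle 0 → 2 → 0: weight = 10, length = 2, mean = 10/2 ≈ 5.000
  cycle 1 → 0 → 1: weight = 6, length = 2, mean = 6/2 ≈ 3.000
Minimum mean = 1.000, attained e.g. along the cycle 1 → 1 with weight 1 and length 1. So λ(A) = 1/1 = 1.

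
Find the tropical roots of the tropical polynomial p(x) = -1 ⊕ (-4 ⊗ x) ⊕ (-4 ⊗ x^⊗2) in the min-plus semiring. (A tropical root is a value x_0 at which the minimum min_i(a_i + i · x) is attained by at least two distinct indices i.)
Roots: {0, 3}

Each tropical root is a break point of the lower envelope of the lines y = a_i + i · x (there are 3 lines, with slopes 0, 1, ..., 2). Only the lines that attain the minimum somewhere contribute to roots; other lines are dominated. Here the surviving (envelope) indices are i = 2, i = 1, i = 0.
Intersections between consecutive envelope lines give the roots: for adjacent envelope indices i < j the intersection is x = (a_i − a_j) / (j − i). Reading off the sorted break points: {0, 3}.
Verification: at each break x_0, at least two indices attain the minimum of min_i(a_i + i · x_0).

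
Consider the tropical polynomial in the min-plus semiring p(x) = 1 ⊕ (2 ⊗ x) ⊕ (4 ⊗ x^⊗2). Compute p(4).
p(4) = 1

A tropical monomial a ⊗ x^⊗i evaluates to a + i · x. Evaluating each term at x = 4:
  Term 0 contributes 1 + 0 · 4 = 1
  Term 1 contributes 2 + 1 · 4 = 6
  Term 2 contributes 4 + 2 · 4 = 12
p(4) = ⊕ of these = min[1, 6, 12] = 1.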